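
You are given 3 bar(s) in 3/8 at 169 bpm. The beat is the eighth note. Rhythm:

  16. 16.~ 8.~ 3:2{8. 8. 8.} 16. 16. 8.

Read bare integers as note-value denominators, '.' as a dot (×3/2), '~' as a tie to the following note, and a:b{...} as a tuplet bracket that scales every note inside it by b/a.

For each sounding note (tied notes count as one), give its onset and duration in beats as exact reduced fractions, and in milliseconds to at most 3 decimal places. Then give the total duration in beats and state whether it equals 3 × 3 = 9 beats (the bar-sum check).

1) 0.0ms=0b +266.272ms=3/4b
2) 266.272ms=3/4b +1153.846ms=13/4b
3) 1420.118ms=4b +355.03ms=1b
4) 1775.148ms=5b +355.03ms=1b
5) 2130.178ms=6b +266.272ms=3/4b
6) 2396.45ms=27/4b +266.272ms=3/4b
7) 2662.722ms=15/2b +532.544ms=3/2b
Σ=9b of 9 (169bpm 3/8) — PASS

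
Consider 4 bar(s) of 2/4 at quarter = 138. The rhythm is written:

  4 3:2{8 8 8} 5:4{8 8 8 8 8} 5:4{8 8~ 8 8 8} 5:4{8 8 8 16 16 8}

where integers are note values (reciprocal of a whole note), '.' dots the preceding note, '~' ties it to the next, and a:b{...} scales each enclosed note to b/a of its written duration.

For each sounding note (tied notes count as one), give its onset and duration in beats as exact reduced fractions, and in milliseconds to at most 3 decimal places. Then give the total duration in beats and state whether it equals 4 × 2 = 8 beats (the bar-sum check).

1) 0.0ms=0b +434.783ms=1b
2) 434.783ms=1b +144.928ms=1/3b
3) 579.71ms=4/3b +144.928ms=1/3b
4) 724.638ms=5/3b +144.928ms=1/3b
5) 869.565ms=2b +173.913ms=2/5b
6) 1043.478ms=12/5b +173.913ms=2/5b
7) 1217.391ms=14/5b +173.913ms=2/5b
8) 1391.304ms=16/5b +173.913ms=2/5b
9) 1565.217ms=18/5b +173.913ms=2/5b
10) 1739.13ms=4b +173.913ms=2/5b
11) 1913.043ms=22/5b +347.826ms=4/5b
12) 2260.87ms=26/5b +173.913ms=2/5b
13) 2434.783ms=28/5b +173.913ms=2/5b
14) 2608.696ms=6b +173.913ms=2/5b
15) 2782.609ms=32/5b +173.913ms=2/5b
16) 2956.522ms=34/5b +173.913ms=2/5b
17) 3130.435ms=36/5b +86.957ms=1/5b
18) 3217.391ms=37/5b +86.957ms=1/5b
19) 3304.348ms=38/5b +173.913ms=2/5b
Σ=8b of 8 (138bpm 2/4) — PASS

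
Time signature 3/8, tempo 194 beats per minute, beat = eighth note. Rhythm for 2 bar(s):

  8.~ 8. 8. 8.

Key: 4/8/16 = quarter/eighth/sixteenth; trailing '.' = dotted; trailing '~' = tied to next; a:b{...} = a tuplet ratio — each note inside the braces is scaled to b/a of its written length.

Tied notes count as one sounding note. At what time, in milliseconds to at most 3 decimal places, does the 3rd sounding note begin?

1. 0.0ms @ 0 + 927.835ms (3)
2. 927.835ms @ 3 + 463.918ms (3/2)
3. 1391.753ms @ 9/2 + 463.918ms (3/2)

note 3 onset = 9/2b = 1391.753ms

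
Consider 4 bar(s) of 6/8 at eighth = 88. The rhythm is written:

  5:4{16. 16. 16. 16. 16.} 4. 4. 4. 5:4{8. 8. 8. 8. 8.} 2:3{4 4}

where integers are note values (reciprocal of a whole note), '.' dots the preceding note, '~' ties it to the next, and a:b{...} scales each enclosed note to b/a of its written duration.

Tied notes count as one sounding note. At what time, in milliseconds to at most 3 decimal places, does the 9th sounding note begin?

note 9 onset = 12b = 8181.818ms

1. 0.0ms @ 0 + 409.091ms (3/5)
2. 409.091ms @ 3/5 + 409.091ms (3/5)
3. 818.182ms @ 6/5 + 409.091ms (3/5)
4. 1227.273ms @ 9/5 + 409.091ms (3/5)
5. 1636.364ms @ 12/5 + 409.091ms (3/5)
6. 2045.455ms @ 3 + 2045.455ms (3)
7. 4090.909ms @ 6 + 2045.455ms (3)
8. 6136.364ms @ 9 + 2045.455ms (3)
9. 8181.818ms @ 12 + 818.182ms (6/5)
10. 9000.0ms @ 66/5 + 818.182ms (6/5)
11. 9818.182ms @ 72/5 + 818.182ms (6/5)
12. 10636.364ms @ 78/5 + 818.182ms (6/5)
13. 11454.545ms @ 84/5 + 818.182ms (6/5)
14. 12272.727ms @ 18 + 2045.455ms (3)
15. 14318.182ms @ 21 + 2045.455ms (3)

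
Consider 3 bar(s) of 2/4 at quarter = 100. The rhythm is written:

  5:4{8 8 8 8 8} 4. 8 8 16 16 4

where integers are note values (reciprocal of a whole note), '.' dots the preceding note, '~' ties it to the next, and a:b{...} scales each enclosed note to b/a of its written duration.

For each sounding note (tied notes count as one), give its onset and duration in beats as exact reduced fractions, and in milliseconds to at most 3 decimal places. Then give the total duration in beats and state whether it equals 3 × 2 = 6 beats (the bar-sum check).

1) 0.0ms=0b +240.0ms=2/5b
2) 240.0ms=2/5b +240.0ms=2/5b
3) 480.0ms=4/5b +240.0ms=2/5b
4) 720.0ms=6/5b +240.0ms=2/5b
5) 960.0ms=8/5b +240.0ms=2/5b
6) 1200.0ms=2b +900.0ms=3/2b
7) 2100.0ms=7/2b +300.0ms=1/2b
8) 2400.0ms=4b +300.0ms=1/2b
9) 2700.0ms=9/2b +150.0ms=1/4b
10) 2850.0ms=19/4b +150.0ms=1/4b
11) 3000.0ms=5b +600.0ms=1b
Σ=6b of 6 (100bpm 2/4) — PASS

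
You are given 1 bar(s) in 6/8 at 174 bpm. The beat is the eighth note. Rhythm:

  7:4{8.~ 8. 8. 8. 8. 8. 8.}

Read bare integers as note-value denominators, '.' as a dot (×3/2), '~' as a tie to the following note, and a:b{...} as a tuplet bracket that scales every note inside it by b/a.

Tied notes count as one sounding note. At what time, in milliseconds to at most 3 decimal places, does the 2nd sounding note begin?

1. 0.0ms @ 0 + 591.133ms (12/7)
2. 591.133ms @ 12/7 + 295.567ms (6/7)
3. 886.7ms @ 18/7 + 295.567ms (6/7)
4. 1182.266ms @ 24/7 + 295.567ms (6/7)
5. 1477.833ms @ 30/7 + 295.567ms (6/7)
6. 1773.399ms @ 36/7 + 295.567ms (6/7)

note 2 onset = 12/7b = 591.133ms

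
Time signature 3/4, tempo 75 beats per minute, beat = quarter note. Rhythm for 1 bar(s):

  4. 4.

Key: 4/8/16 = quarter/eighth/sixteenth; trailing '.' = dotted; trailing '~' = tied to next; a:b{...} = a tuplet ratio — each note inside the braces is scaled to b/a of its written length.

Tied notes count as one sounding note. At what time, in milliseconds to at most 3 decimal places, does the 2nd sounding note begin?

note 2 onset = 3/2b = 1200.0ms

1. 0.0ms @ 0 + 1200.0ms (3/2)
2. 1200.0ms @ 3/2 + 1200.0ms (3/2)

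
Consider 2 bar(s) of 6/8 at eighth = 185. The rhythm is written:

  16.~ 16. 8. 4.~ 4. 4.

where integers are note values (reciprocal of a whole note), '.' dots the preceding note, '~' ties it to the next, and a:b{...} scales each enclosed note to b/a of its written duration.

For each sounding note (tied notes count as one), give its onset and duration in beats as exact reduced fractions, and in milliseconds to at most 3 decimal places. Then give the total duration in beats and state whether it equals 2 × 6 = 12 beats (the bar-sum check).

1) 0.0ms=0b +486.486ms=3/2b
2) 486.486ms=3/2b +486.486ms=3/2b
3) 972.973ms=3b +1945.946ms=6b
4) 2918.919ms=9b +972.973ms=3b
Σ=12b of 12 (185bpm 6/8) — PASS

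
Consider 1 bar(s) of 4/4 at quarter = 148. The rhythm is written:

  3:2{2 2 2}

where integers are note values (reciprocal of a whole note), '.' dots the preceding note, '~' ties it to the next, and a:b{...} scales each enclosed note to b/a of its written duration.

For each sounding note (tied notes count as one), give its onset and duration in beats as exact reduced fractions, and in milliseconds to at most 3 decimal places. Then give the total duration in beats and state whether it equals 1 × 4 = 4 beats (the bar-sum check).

1) 0.0ms=0b +540.541ms=4/3b
2) 540.541ms=4/3b +540.541ms=4/3b
3) 1081.081ms=8/3b +540.541ms=4/3b
Σ=4b of 4 (148bpm 4/4) — PASS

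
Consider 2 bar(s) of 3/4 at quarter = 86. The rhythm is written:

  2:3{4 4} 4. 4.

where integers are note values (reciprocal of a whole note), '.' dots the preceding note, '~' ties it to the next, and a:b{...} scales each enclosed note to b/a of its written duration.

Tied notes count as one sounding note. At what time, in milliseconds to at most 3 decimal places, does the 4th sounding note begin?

note 4 onset = 9/2b = 3139.535ms

1. 0.0ms @ 0 + 1046.512ms (3/2)
2. 1046.512ms @ 3/2 + 1046.512ms (3/2)
3. 2093.023ms @ 3 + 1046.512ms (3/2)
4. 3139.535ms @ 9/2 + 1046.512ms (3/2)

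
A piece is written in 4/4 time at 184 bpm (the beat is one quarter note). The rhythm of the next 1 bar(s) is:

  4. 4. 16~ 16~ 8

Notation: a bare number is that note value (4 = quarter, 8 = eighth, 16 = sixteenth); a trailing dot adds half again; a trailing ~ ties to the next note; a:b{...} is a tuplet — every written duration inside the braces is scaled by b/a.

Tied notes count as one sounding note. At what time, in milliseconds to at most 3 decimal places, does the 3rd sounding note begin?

note 3 onset = 3b = 978.261ms

1. 0.0ms @ 0 + 489.13ms (3/2)
2. 489.13ms @ 3/2 + 489.13ms (3/2)
3. 978.261ms @ 3 + 326.087ms (1)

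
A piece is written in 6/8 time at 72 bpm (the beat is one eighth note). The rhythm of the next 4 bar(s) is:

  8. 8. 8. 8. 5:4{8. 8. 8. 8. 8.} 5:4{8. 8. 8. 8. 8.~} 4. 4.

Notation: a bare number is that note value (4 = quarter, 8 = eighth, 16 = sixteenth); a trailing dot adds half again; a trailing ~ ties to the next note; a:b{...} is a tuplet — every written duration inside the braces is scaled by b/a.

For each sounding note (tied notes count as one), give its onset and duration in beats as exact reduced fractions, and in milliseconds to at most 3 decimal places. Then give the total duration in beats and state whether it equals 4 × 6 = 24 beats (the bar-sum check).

1) 0.0ms=0b +1250.0ms=3/2b
2) 1250.0ms=3/2b +1250.0ms=3/2b
3) 2500.0ms=3b +1250.0ms=3/2b
4) 3750.0ms=9/2b +1250.0ms=3/2b
5) 5000.0ms=6b +1000.0ms=6/5b
6) 6000.0ms=36/5b +1000.0ms=6/5b
7) 7000.0ms=42/5b +1000.0ms=6/5b
8) 8000.0ms=48/5b +1000.0ms=6/5b
9) 9000.0ms=54/5b +1000.0ms=6/5b
10) 10000.0ms=12b +1000.0ms=6/5b
11) 11000.0ms=66/5b +1000.0ms=6/5b
12) 12000.0ms=72/5b +1000.0ms=6/5b
13) 13000.0ms=78/5b +1000.0ms=6/5b
14) 14000.0ms=84/5b +3500.0ms=21/5b
15) 17500.0ms=21b +2500.0ms=3b
Σ=24b of 24 (72bpm 6/8) — PASS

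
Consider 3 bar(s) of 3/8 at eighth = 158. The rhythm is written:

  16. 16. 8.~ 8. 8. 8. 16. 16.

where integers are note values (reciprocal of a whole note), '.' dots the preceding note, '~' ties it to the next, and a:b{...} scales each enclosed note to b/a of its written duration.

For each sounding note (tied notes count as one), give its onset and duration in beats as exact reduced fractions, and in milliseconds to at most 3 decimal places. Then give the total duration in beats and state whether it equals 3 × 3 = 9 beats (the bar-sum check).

1) 0.0ms=0b +284.81ms=3/4b
2) 284.81ms=3/4b +284.81ms=3/4b
3) 569.62ms=3/2b +1139.241ms=3b
4) 1708.861ms=9/2b +569.62ms=3/2b
5) 2278.481ms=6b +569.62ms=3/2b
6) 2848.101ms=15/2b +284.81ms=3/4b
7) 3132.911ms=33/4b +284.81ms=3/4b
Σ=9b of 9 (158bpm 3/8) — PASS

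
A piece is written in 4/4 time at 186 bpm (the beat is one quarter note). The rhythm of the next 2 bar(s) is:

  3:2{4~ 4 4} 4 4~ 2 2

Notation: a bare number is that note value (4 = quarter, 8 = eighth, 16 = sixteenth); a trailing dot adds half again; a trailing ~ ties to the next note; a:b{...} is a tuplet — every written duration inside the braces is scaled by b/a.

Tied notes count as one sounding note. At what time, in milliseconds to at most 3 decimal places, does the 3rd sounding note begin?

note 3 onset = 2b = 645.161ms

1. 0.0ms @ 0 + 430.108ms (4/3)
2. 430.108ms @ 4/3 + 215.054ms (2/3)
3. 645.161ms @ 2 + 322.581ms (1)
4. 967.742ms @ 3 + 967.742ms (3)
5. 1935.484ms @ 6 + 645.161ms (2)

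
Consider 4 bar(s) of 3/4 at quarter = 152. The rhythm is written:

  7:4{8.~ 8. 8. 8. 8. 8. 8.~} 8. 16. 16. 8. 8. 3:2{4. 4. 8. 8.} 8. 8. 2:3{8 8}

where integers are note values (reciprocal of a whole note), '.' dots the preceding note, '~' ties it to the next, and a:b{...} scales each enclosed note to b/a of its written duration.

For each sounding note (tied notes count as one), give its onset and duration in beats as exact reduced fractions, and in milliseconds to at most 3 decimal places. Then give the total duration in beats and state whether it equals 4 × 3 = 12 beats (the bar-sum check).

1) 0.0ms=0b +338.346ms=6/7b
2) 338.346ms=6/7b +169.173ms=3/7b
3) 507.519ms=9/7b +169.173ms=3/7b
4) 676.692ms=12/7b +169.173ms=3/7b
5) 845.865ms=15/7b +169.173ms=3/7b
6) 1015.038ms=18/7b +465.226ms=33/28b
7) 1480.263ms=15/4b +148.026ms=3/8b
8) 1628.289ms=33/8b +148.026ms=3/8b
9) 1776.316ms=9/2b +296.053ms=3/4b
10) 2072.368ms=21/4b +296.053ms=3/4b
11) 2368.421ms=6b +394.737ms=1b
12) 2763.158ms=7b +394.737ms=1b
13) 3157.895ms=8b +197.368ms=1/2b
14) 3355.263ms=17/2b +197.368ms=1/2b
15) 3552.632ms=9b +296.053ms=3/4b
16) 3848.684ms=39/4b +296.053ms=3/4b
17) 4144.737ms=21/2b +296.053ms=3/4b
18) 4440.789ms=45/4b +296.053ms=3/4b
Σ=12b of 12 (152bpm 3/4) — PASS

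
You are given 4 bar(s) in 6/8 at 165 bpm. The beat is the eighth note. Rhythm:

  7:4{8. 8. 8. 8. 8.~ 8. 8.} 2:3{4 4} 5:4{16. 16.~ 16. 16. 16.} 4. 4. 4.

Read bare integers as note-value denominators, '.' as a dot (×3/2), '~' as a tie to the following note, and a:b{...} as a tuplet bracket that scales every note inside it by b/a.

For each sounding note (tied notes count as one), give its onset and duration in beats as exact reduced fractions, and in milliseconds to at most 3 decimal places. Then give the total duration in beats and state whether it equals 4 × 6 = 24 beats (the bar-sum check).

1) 0.0ms=0b +311.688ms=6/7b
2) 311.688ms=6/7b +311.688ms=6/7b
3) 623.377ms=12/7b +311.688ms=6/7b
4) 935.065ms=18/7b +311.688ms=6/7b
5) 1246.753ms=24/7b +623.377ms=12/7b
6) 1870.13ms=36/7b +311.688ms=6/7b
7) 2181.818ms=6b +1090.909ms=3b
8) 3272.727ms=9b +1090.909ms=3b
9) 4363.636ms=12b +218.182ms=3/5b
10) 4581.818ms=63/5b +436.364ms=6/5b
11) 5018.182ms=69/5b +218.182ms=3/5b
12) 5236.364ms=72/5b +218.182ms=3/5b
13) 5454.545ms=15b +1090.909ms=3b
14) 6545.455ms=18b +1090.909ms=3b
15) 7636.364ms=21b +1090.909ms=3b
Σ=24b of 24 (165bpm 6/8) — PASS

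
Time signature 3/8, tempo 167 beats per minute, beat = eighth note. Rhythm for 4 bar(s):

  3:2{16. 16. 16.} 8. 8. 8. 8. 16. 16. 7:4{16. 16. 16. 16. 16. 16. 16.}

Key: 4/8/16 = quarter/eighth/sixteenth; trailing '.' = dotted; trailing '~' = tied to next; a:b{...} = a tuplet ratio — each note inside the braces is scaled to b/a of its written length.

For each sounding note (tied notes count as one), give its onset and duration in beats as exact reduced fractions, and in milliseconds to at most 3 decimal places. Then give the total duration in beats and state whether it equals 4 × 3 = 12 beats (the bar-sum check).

1) 0.0ms=0b +179.641ms=1/2b
2) 179.641ms=1/2b +179.641ms=1/2b
3) 359.281ms=1b +179.641ms=1/2b
4) 538.922ms=3/2b +538.922ms=3/2b
5) 1077.844ms=3b +538.922ms=3/2b
6) 1616.766ms=9/2b +538.922ms=3/2b
7) 2155.689ms=6b +538.922ms=3/2b
8) 2694.611ms=15/2b +269.461ms=3/4b
9) 2964.072ms=33/4b +269.461ms=3/4b
10) 3233.533ms=9b +153.978ms=3/7b
11) 3387.511ms=66/7b +153.978ms=3/7b
12) 3541.488ms=69/7b +153.978ms=3/7b
13) 3695.466ms=72/7b +153.978ms=3/7b
14) 3849.444ms=75/7b +153.978ms=3/7b
15) 4003.422ms=78/7b +153.978ms=3/7b
16) 4157.399ms=81/7b +153.978ms=3/7b
Σ=12b of 12 (167bpm 3/8) — PASS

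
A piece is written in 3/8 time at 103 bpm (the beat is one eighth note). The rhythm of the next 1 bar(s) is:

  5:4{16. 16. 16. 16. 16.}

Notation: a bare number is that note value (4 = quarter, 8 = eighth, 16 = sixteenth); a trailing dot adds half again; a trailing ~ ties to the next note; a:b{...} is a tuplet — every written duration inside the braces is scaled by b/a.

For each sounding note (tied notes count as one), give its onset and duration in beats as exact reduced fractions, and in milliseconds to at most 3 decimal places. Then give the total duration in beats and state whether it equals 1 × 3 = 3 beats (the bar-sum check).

1) 0.0ms=0b +349.515ms=3/5b
2) 349.515ms=3/5b +349.515ms=3/5b
3) 699.029ms=6/5b +349.515ms=3/5b
4) 1048.544ms=9/5b +349.515ms=3/5b
5) 1398.058ms=12/5b +349.515ms=3/5b
Σ=3b of 3 (103bpm 3/8) — PASS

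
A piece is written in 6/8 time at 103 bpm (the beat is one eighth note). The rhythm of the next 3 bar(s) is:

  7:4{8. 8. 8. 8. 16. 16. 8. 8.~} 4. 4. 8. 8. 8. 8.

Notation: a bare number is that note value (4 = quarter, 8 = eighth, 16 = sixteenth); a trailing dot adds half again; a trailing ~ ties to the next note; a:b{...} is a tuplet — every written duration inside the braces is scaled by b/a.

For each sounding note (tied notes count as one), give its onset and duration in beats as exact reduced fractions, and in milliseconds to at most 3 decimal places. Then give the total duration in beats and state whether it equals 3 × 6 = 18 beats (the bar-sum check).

1) 0.0ms=0b +499.307ms=6/7b
2) 499.307ms=6/7b +499.307ms=6/7b
3) 998.613ms=12/7b +499.307ms=6/7b
4) 1497.92ms=18/7b +499.307ms=6/7b
5) 1997.226ms=24/7b +249.653ms=3/7b
6) 2246.879ms=27/7b +249.653ms=3/7b
7) 2496.533ms=30/7b +499.307ms=6/7b
8) 2995.839ms=36/7b +2246.879ms=27/7b
9) 5242.718ms=9b +1747.573ms=3b
10) 6990.291ms=12b +873.786ms=3/2b
11) 7864.078ms=27/2b +873.786ms=3/2b
12) 8737.864ms=15b +873.786ms=3/2b
13) 9611.65ms=33/2b +873.786ms=3/2b
Σ=18b of 18 (103bpm 6/8) — PASS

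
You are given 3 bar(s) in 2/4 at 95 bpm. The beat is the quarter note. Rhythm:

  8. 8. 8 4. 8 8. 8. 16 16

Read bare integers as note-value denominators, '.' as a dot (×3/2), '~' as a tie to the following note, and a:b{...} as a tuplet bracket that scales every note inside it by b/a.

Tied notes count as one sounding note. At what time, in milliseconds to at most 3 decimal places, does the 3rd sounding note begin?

1. 0.0ms @ 0 + 473.684ms (3/4)
2. 473.684ms @ 3/4 + 473.684ms (3/4)
3. 947.368ms @ 3/2 + 315.789ms (1/2)
4. 1263.158ms @ 2 + 947.368ms (3/2)
5. 2210.526ms @ 7/2 + 315.789ms (1/2)
6. 2526.316ms @ 4 + 473.684ms (3/4)
7. 3000.0ms @ 19/4 + 473.684ms (3/4)
8. 3473.684ms @ 11/2 + 157.895ms (1/4)
9. 3631.579ms @ 23/4 + 157.895ms (1/4)

note 3 onset = 3/2b = 947.368ms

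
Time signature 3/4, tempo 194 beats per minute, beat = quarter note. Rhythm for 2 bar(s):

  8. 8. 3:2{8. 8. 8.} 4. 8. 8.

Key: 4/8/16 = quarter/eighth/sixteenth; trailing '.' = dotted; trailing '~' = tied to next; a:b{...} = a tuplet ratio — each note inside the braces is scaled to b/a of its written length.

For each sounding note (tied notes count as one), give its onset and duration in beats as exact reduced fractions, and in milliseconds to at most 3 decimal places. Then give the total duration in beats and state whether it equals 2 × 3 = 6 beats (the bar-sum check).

1) 0.0ms=0b +231.959ms=3/4b
2) 231.959ms=3/4b +231.959ms=3/4b
3) 463.918ms=3/2b +154.639ms=1/2b
4) 618.557ms=2b +154.639ms=1/2b
5) 773.196ms=5/2b +154.639ms=1/2b
6) 927.835ms=3b +463.918ms=3/2b
7) 1391.753ms=9/2b +231.959ms=3/4b
8) 1623.711ms=21/4b +231.959ms=3/4b
Σ=6b of 6 (194bpm 3/4) — PASS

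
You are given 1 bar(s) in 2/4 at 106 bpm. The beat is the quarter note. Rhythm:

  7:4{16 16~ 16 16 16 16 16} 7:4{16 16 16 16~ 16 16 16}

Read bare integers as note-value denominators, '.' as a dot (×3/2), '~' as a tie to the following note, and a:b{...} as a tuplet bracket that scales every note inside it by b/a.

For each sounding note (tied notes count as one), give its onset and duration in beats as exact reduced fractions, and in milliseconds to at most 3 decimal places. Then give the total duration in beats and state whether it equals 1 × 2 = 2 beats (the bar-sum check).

1) 0.0ms=0b +80.863ms=1/7b
2) 80.863ms=1/7b +161.725ms=2/7b
3) 242.588ms=3/7b +80.863ms=1/7b
4) 323.45ms=4/7b +80.863ms=1/7b
5) 404.313ms=5/7b +80.863ms=1/7b
6) 485.175ms=6/7b +80.863ms=1/7b
7) 566.038ms=1b +80.863ms=1/7b
8) 646.9ms=8/7b +80.863ms=1/7b
9) 727.763ms=9/7b +80.863ms=1/7b
10) 808.625ms=10/7b +161.725ms=2/7b
11) 970.35ms=12/7b +80.863ms=1/7b
12) 1051.213ms=13/7b +80.863ms=1/7b
Σ=2b of 2 (106bpm 2/4) — PASS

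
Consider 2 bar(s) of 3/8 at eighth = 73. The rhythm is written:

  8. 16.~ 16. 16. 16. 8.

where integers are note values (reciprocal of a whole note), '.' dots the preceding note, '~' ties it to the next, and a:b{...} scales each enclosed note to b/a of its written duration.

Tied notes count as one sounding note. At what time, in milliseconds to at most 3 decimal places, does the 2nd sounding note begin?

note 2 onset = 3/2b = 1232.877ms

1. 0.0ms @ 0 + 1232.877ms (3/2)
2. 1232.877ms @ 3/2 + 1232.877ms (3/2)
3. 2465.753ms @ 3 + 616.438ms (3/4)
4. 3082.192ms @ 15/4 + 616.438ms (3/4)
5. 3698.63ms @ 9/2 + 1232.877ms (3/2)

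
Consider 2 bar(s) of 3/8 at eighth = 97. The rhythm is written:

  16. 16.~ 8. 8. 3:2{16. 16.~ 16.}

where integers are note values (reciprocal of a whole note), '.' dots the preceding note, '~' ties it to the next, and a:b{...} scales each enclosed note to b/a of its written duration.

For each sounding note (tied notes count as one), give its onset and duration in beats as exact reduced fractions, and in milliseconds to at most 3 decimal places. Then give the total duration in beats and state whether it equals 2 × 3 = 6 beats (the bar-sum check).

1) 0.0ms=0b +463.918ms=3/4b
2) 463.918ms=3/4b +1391.753ms=9/4b
3) 1855.67ms=3b +927.835ms=3/2b
4) 2783.505ms=9/2b +309.278ms=1/2b
5) 3092.784ms=5b +618.557ms=1b
Σ=6b of 6 (97bpm 3/8) — PASS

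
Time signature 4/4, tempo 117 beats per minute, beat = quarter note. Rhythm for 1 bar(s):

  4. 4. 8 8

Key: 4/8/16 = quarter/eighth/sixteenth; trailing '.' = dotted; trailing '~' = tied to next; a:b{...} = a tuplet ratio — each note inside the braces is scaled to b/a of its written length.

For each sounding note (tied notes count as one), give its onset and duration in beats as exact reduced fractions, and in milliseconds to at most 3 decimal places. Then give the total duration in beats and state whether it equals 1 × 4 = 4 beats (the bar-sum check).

1) 0.0ms=0b +769.231ms=3/2b
2) 769.231ms=3/2b +769.231ms=3/2b
3) 1538.462ms=3b +256.41ms=1/2b
4) 1794.872ms=7/2b +256.41ms=1/2b
Σ=4b of 4 (117bpm 4/4) — PASS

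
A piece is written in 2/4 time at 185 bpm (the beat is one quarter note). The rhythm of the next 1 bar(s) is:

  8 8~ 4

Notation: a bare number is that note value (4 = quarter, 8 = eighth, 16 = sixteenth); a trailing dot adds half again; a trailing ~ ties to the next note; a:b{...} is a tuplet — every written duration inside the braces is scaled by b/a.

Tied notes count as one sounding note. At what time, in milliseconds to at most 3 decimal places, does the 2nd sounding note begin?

note 2 onset = 1/2b = 162.162ms

1. 0.0ms @ 0 + 162.162ms (1/2)
2. 162.162ms @ 1/2 + 486.486ms (3/2)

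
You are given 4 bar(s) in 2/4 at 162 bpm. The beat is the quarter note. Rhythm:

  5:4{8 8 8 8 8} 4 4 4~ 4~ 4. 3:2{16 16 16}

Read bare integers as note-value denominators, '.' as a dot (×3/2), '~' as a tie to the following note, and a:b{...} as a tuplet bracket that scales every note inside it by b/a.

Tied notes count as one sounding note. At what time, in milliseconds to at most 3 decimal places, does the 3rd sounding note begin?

1. 0.0ms @ 0 + 148.148ms (2/5)
2. 148.148ms @ 2/5 + 148.148ms (2/5)
3. 296.296ms @ 4/5 + 148.148ms (2/5)
4. 444.444ms @ 6/5 + 148.148ms (2/5)
5. 592.593ms @ 8/5 + 148.148ms (2/5)
6. 740.741ms @ 2 + 370.37ms (1)
7. 1111.111ms @ 3 + 370.37ms (1)
8. 1481.481ms @ 4 + 1296.296ms (7/2)
9. 2777.778ms @ 15/2 + 61.728ms (1/6)
10. 2839.506ms @ 23/3 + 61.728ms (1/6)
11. 2901.235ms @ 47/6 + 61.728ms (1/6)

note 3 onset = 4/5b = 296.296ms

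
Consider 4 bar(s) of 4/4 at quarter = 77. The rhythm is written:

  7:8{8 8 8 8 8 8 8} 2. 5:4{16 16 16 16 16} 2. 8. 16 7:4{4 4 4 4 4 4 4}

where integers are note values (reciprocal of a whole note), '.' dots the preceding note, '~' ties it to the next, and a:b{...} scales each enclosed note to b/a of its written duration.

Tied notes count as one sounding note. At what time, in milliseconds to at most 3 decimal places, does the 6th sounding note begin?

1. 0.0ms @ 0 + 445.269ms (4/7)
2. 445.269ms @ 4/7 + 445.269ms (4/7)
3. 890.538ms @ 8/7 + 445.269ms (4/7)
4. 1335.807ms @ 12/7 + 445.269ms (4/7)
5. 1781.076ms @ 16/7 + 445.269ms (4/7)
6. 2226.345ms @ 20/7 + 445.269ms (4/7)
7. 2671.614ms @ 24/7 + 445.269ms (4/7)
8. 3116.883ms @ 4 + 2337.662ms (3)
9. 5454.545ms @ 7 + 155.844ms (1/5)
10. 5610.39ms @ 36/5 + 155.844ms (1/5)
11. 5766.234ms @ 37/5 + 155.844ms (1/5)
12. 5922.078ms @ 38/5 + 155.844ms (1/5)
13. 6077.922ms @ 39/5 + 155.844ms (1/5)
14. 6233.766ms @ 8 + 2337.662ms (3)
15. 8571.429ms @ 11 + 584.416ms (3/4)
16. 9155.844ms @ 47/4 + 194.805ms (1/4)
17. 9350.649ms @ 12 + 445.269ms (4/7)
18. 9795.918ms @ 88/7 + 445.269ms (4/7)
19. 10241.187ms @ 92/7 + 445.269ms (4/7)
20. 10686.456ms @ 96/7 + 445.269ms (4/7)
21. 11131.725ms @ 100/7 + 445.269ms (4/7)
22. 11576.994ms @ 104/7 + 445.269ms (4/7)
23. 12022.263ms @ 108/7 + 445.269ms (4/7)

note 6 onset = 20/7b = 2226.345ms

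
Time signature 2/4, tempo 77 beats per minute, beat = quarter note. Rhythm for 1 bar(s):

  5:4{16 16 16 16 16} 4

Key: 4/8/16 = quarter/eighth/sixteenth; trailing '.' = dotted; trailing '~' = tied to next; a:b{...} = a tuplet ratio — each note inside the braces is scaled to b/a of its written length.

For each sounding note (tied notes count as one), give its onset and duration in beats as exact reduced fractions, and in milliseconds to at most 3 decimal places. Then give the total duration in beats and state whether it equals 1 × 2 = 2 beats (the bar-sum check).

1) 0.0ms=0b +155.844ms=1/5b
2) 155.844ms=1/5b +155.844ms=1/5b
3) 311.688ms=2/5b +155.844ms=1/5b
4) 467.532ms=3/5b +155.844ms=1/5b
5) 623.377ms=4/5b +155.844ms=1/5b
6) 779.221ms=1b +779.221ms=1b
Σ=2b of 2 (77bpm 2/4) — PASS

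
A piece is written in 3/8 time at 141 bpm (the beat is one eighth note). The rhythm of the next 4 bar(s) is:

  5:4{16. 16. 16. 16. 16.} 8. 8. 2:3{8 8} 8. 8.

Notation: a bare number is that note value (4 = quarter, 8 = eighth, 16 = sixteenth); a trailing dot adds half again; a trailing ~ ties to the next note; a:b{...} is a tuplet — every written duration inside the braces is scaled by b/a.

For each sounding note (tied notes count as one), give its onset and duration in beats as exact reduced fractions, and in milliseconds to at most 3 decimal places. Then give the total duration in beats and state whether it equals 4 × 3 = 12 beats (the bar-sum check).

1) 0.0ms=0b +255.319ms=3/5b
2) 255.319ms=3/5b +255.319ms=3/5b
3) 510.638ms=6/5b +255.319ms=3/5b
4) 765.957ms=9/5b +255.319ms=3/5b
5) 1021.277ms=12/5b +255.319ms=3/5b
6) 1276.596ms=3b +638.298ms=3/2b
7) 1914.894ms=9/2b +638.298ms=3/2b
8) 2553.191ms=6b +638.298ms=3/2b
9) 3191.489ms=15/2b +638.298ms=3/2b
10) 3829.787ms=9b +638.298ms=3/2b
11) 4468.085ms=21/2b +638.298ms=3/2b
Σ=12b of 12 (141bpm 3/8) — PASS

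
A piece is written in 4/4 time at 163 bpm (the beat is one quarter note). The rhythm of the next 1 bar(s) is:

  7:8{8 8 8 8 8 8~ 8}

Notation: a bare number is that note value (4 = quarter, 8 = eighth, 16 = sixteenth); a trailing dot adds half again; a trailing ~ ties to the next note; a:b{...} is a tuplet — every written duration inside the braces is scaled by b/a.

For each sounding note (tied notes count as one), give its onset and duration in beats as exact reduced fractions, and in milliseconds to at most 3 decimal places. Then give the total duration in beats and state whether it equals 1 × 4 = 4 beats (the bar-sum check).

1) 0.0ms=0b +210.342ms=4/7b
2) 210.342ms=4/7b +210.342ms=4/7b
3) 420.684ms=8/7b +210.342ms=4/7b
4) 631.025ms=12/7b +210.342ms=4/7b
5) 841.367ms=16/7b +210.342ms=4/7b
6) 1051.709ms=20/7b +420.684ms=8/7b
Σ=4b of 4 (163bpm 4/4) — PASS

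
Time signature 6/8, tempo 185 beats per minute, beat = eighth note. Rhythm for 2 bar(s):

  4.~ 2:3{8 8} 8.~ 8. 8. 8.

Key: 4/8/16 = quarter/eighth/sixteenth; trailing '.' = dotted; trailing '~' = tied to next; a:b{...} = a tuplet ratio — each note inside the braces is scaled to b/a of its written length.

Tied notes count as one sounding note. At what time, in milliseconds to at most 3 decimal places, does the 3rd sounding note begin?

note 3 onset = 6b = 1945.946ms

1. 0.0ms @ 0 + 1459.459ms (9/2)
2. 1459.459ms @ 9/2 + 486.486ms (3/2)
3. 1945.946ms @ 6 + 972.973ms (3)
4. 2918.919ms @ 9 + 486.486ms (3/2)
5. 3405.405ms @ 21/2 + 486.486ms (3/2)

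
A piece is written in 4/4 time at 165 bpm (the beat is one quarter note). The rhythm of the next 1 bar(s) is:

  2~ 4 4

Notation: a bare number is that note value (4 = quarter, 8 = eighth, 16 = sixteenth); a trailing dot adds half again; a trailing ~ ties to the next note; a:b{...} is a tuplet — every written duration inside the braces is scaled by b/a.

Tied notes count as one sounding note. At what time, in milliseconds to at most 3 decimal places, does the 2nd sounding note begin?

1. 0.0ms @ 0 + 1090.909ms (3)
2. 1090.909ms @ 3 + 363.636ms (1)

note 2 onset = 3b = 1090.909ms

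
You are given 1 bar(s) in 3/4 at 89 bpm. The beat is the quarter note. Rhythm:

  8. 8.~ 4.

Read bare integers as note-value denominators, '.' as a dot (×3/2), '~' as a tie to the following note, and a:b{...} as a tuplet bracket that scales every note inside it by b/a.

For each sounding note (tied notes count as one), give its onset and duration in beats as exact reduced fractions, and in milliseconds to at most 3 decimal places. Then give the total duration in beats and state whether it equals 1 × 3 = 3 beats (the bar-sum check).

1) 0.0ms=0b +505.618ms=3/4b
2) 505.618ms=3/4b +1516.854ms=9/4b
Σ=3b of 3 (89bpm 3/4) — PASS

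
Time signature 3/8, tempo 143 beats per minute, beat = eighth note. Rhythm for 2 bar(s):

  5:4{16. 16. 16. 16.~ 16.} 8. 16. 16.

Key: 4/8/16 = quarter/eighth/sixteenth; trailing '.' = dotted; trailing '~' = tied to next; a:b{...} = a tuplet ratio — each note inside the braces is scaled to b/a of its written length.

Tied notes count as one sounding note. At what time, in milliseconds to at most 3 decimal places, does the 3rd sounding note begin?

1. 0.0ms @ 0 + 251.748ms (3/5)
2. 251.748ms @ 3/5 + 251.748ms (3/5)
3. 503.497ms @ 6/5 + 251.748ms (3/5)
4. 755.245ms @ 9/5 + 503.497ms (6/5)
5. 1258.741ms @ 3 + 629.371ms (3/2)
6. 1888.112ms @ 9/2 + 314.685ms (3/4)
7. 2202.797ms @ 21/4 + 314.685ms (3/4)

note 3 onset = 6/5b = 503.497ms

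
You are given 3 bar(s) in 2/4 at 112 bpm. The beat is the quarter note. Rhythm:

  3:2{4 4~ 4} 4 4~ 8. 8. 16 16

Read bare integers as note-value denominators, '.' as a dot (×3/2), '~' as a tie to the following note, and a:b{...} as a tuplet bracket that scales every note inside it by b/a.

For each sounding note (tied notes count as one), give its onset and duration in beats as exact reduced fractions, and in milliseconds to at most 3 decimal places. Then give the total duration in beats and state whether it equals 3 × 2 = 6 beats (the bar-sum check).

1) 0.0ms=0b +357.143ms=2/3b
2) 357.143ms=2/3b +714.286ms=4/3b
3) 1071.429ms=2b +535.714ms=1b
4) 1607.143ms=3b +937.5ms=7/4b
5) 2544.643ms=19/4b +401.786ms=3/4b
6) 2946.429ms=11/2b +133.929ms=1/4b
7) 3080.357ms=23/4b +133.929ms=1/4b
Σ=6b of 6 (112bpm 2/4) — PASS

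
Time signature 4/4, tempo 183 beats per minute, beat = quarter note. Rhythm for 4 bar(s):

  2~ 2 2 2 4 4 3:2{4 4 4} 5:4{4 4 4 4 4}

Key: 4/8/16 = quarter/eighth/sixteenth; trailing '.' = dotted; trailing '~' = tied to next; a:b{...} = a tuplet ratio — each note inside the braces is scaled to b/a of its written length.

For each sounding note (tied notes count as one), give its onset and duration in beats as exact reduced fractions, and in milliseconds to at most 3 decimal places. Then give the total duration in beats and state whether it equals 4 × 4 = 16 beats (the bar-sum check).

1) 0.0ms=0b +1311.475ms=4b
2) 1311.475ms=4b +655.738ms=2b
3) 1967.213ms=6b +655.738ms=2b
4) 2622.951ms=8b +327.869ms=1b
5) 2950.82ms=9b +327.869ms=1b
6) 3278.689ms=10b +218.579ms=2/3b
7) 3497.268ms=32/3b +218.579ms=2/3b
8) 3715.847ms=34/3b +218.579ms=2/3b
9) 3934.426ms=12b +262.295ms=4/5b
10) 4196.721ms=64/5b +262.295ms=4/5b
11) 4459.016ms=68/5b +262.295ms=4/5b
12) 4721.311ms=72/5b +262.295ms=4/5b
13) 4983.607ms=76/5b +262.295ms=4/5b
Σ=16b of 16 (183bpm 4/4) — PASS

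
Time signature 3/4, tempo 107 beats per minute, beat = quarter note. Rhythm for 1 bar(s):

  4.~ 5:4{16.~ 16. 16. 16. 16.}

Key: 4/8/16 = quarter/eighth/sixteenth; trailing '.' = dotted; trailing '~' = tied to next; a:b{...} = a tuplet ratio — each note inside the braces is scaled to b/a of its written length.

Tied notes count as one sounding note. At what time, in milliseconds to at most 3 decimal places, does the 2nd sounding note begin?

note 2 onset = 21/10b = 1177.57ms

1. 0.0ms @ 0 + 1177.57ms (21/10)
2. 1177.57ms @ 21/10 + 168.224ms (3/10)
3. 1345.794ms @ 12/5 + 168.224ms (3/10)
4. 1514.019ms @ 27/10 + 168.224ms (3/10)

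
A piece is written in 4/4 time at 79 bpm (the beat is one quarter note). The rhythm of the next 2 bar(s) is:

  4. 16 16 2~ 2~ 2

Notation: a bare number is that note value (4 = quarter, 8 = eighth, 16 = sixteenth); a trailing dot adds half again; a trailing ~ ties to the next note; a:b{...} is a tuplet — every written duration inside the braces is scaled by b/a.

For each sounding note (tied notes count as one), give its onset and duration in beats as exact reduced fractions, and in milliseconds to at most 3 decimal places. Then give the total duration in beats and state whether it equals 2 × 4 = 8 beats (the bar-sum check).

1) 0.0ms=0b +1139.241ms=3/2b
2) 1139.241ms=3/2b +189.873ms=1/4b
3) 1329.114ms=7/4b +189.873ms=1/4b
4) 1518.987ms=2b +4556.962ms=6b
Σ=8b of 8 (79bpm 4/4) — PASS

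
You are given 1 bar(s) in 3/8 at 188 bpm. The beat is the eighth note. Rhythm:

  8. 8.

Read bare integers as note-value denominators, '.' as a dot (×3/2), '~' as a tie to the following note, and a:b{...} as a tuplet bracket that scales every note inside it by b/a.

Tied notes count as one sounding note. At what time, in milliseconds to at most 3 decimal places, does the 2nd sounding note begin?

note 2 onset = 3/2b = 478.723ms

1. 0.0ms @ 0 + 478.723ms (3/2)
2. 478.723ms @ 3/2 + 478.723ms (3/2)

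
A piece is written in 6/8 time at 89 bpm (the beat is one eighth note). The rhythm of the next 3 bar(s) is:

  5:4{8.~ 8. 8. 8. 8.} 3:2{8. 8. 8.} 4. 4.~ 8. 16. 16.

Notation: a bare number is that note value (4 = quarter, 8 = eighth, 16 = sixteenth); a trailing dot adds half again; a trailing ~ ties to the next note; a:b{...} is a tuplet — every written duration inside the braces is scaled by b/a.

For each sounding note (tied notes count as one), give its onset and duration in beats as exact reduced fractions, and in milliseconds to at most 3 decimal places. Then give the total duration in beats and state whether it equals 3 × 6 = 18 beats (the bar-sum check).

1) 0.0ms=0b +1617.978ms=12/5b
2) 1617.978ms=12/5b +808.989ms=6/5b
3) 2426.966ms=18/5b +808.989ms=6/5b
4) 3235.955ms=24/5b +808.989ms=6/5b
5) 4044.944ms=6b +674.157ms=1b
6) 4719.101ms=7b +674.157ms=1b
7) 5393.258ms=8b +674.157ms=1b
8) 6067.416ms=9b +2022.472ms=3b
9) 8089.888ms=12b +3033.708ms=9/2b
10) 11123.596ms=33/2b +505.618ms=3/4b
11) 11629.213ms=69/4b +505.618ms=3/4b
Σ=18b of 18 (89bpm 6/8) — PASS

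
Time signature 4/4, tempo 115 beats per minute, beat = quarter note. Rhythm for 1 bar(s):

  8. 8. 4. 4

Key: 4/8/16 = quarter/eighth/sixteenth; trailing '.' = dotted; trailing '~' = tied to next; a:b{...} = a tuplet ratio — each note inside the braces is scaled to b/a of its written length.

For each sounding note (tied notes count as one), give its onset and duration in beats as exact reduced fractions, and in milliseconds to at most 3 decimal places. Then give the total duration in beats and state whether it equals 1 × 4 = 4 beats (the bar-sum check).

1) 0.0ms=0b +391.304ms=3/4b
2) 391.304ms=3/4b +391.304ms=3/4b
3) 782.609ms=3/2b +782.609ms=3/2b
4) 1565.217ms=3b +521.739ms=1b
Σ=4b of 4 (115bpm 4/4) — PASS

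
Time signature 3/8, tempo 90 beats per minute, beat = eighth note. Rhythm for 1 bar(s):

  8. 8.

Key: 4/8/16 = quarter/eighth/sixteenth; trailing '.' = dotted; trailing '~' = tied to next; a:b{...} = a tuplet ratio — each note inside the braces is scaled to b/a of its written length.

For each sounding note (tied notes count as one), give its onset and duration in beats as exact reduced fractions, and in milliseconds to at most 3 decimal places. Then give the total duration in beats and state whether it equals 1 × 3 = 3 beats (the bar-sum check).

1) 0.0ms=0b +1000.0ms=3/2b
2) 1000.0ms=3/2b +1000.0ms=3/2b
Σ=3b of 3 (90bpm 3/8) — PASS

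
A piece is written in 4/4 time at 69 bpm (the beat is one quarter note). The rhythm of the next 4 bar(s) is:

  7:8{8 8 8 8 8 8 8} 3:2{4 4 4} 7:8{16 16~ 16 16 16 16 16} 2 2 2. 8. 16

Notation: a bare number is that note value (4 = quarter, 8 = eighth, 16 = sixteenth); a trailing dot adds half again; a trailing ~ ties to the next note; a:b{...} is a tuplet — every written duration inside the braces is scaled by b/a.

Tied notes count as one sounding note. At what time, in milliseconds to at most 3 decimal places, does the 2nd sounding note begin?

1. 0.0ms @ 0 + 496.894ms (4/7)
2. 496.894ms @ 4/7 + 496.894ms (4/7)
3. 993.789ms @ 8/7 + 496.894ms (4/7)
4. 1490.683ms @ 12/7 + 496.894ms (4/7)
5. 1987.578ms @ 16/7 + 496.894ms (4/7)
6. 2484.472ms @ 20/7 + 496.894ms (4/7)
7. 2981.366ms @ 24/7 + 496.894ms (4/7)
8. 3478.261ms @ 4 + 579.71ms (2/3)
9. 4057.971ms @ 14/3 + 579.71ms (2/3)
10. 4637.681ms @ 16/3 + 579.71ms (2/3)
11. 5217.391ms @ 6 + 248.447ms (2/7)
12. 5465.839ms @ 44/7 + 496.894ms (4/7)
13. 5962.733ms @ 48/7 + 248.447ms (2/7)
14. 6211.18ms @ 50/7 + 248.447ms (2/7)
15. 6459.627ms @ 52/7 + 248.447ms (2/7)
16. 6708.075ms @ 54/7 + 248.447ms (2/7)
17. 6956.522ms @ 8 + 1739.13ms (2)
18. 8695.652ms @ 10 + 1739.13ms (2)
19. 10434.783ms @ 12 + 2608.696ms (3)
20. 13043.478ms @ 15 + 652.174ms (3/4)
21. 13695.652ms @ 63/4 + 217.391ms (1/4)

note 2 onset = 4/7b = 496.894ms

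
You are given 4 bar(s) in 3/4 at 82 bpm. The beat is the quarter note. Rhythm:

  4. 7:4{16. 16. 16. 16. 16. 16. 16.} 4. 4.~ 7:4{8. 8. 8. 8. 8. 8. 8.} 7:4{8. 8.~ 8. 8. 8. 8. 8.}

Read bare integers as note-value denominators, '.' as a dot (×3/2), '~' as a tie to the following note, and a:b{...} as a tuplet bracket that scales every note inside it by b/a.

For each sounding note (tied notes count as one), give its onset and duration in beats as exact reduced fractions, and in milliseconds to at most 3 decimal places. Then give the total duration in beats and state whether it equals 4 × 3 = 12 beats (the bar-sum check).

1) 0.0ms=0b +1097.561ms=3/2b
2) 1097.561ms=3/2b +156.794ms=3/14b
3) 1254.355ms=12/7b +156.794ms=3/14b
4) 1411.15ms=27/14b +156.794ms=3/14b
5) 1567.944ms=15/7b +156.794ms=3/14b
6) 1724.739ms=33/14b +156.794ms=3/14b
7) 1881.533ms=18/7b +156.794ms=3/14b
8) 2038.328ms=39/14b +156.794ms=3/14b
9) 2195.122ms=3b +1097.561ms=3/2b
10) 3292.683ms=9/2b +1411.15ms=27/14b
11) 4703.833ms=45/7b +313.589ms=3/7b
12) 5017.422ms=48/7b +313.589ms=3/7b
13) 5331.01ms=51/7b +313.589ms=3/7b
14) 5644.599ms=54/7b +313.589ms=3/7b
15) 5958.188ms=57/7b +313.589ms=3/7b
16) 6271.777ms=60/7b +313.589ms=3/7b
17) 6585.366ms=9b +313.589ms=3/7b
18) 6898.955ms=66/7b +627.178ms=6/7b
19) 7526.132ms=72/7b +313.589ms=3/7b
20) 7839.721ms=75/7b +313.589ms=3/7b
21) 8153.31ms=78/7b +313.589ms=3/7b
22) 8466.899ms=81/7b +313.589ms=3/7b
Σ=12b of 12 (82bpm 3/4) — PASS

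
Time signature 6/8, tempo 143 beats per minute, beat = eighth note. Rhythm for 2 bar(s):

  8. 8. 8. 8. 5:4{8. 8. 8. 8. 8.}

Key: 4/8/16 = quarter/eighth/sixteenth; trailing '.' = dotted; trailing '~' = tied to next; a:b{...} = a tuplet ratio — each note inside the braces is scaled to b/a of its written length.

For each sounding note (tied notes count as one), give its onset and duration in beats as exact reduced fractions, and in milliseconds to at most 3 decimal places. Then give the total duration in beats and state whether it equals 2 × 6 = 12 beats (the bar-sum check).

1) 0.0ms=0b +629.371ms=3/2b
2) 629.371ms=3/2b +629.371ms=3/2b
3) 1258.741ms=3b +629.371ms=3/2b
4) 1888.112ms=9/2b +629.371ms=3/2b
5) 2517.483ms=6b +503.497ms=6/5b
6) 3020.979ms=36/5b +503.497ms=6/5b
7) 3524.476ms=42/5b +503.497ms=6/5b
8) 4027.972ms=48/5b +503.497ms=6/5b
9) 4531.469ms=54/5b +503.497ms=6/5b
Σ=12b of 12 (143bpm 6/8) — PASS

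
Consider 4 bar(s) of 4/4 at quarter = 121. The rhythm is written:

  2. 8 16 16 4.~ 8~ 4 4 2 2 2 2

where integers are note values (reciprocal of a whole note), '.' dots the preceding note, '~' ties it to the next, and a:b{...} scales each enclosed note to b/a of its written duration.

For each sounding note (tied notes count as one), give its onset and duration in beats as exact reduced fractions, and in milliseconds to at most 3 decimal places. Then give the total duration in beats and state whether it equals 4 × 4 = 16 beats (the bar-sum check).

1) 0.0ms=0b +1487.603ms=3b
2) 1487.603ms=3b +247.934ms=1/2b
3) 1735.537ms=7/2b +123.967ms=1/4b
4) 1859.504ms=15/4b +123.967ms=1/4b
5) 1983.471ms=4b +1487.603ms=3b
6) 3471.074ms=7b +495.868ms=1b
7) 3966.942ms=8b +991.736ms=2b
8) 4958.678ms=10b +991.736ms=2b
9) 5950.413ms=12b +991.736ms=2b
10) 6942.149ms=14b +991.736ms=2b
Σ=16b of 16 (121bpm 4/4) — PASS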